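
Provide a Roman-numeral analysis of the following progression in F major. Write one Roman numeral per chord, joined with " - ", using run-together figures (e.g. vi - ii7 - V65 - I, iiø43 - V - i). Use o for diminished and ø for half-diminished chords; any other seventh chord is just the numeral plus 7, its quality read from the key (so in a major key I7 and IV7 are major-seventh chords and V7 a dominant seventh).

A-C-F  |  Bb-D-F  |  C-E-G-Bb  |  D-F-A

A-C-F has root F, degree 1 in F major, so I6.
Bb-D-F: major triad on Bb = scale degree 4 → IV.
C-E-G-Bb: dominant seventh chord on C = scale degree 5 → V7.
D-F-A: root D is the submediant; minor triad there is vi.

I6 - IV - V7 - vi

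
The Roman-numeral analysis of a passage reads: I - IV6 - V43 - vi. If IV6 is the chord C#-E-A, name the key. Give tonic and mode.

E major

IV6 is given as C#-E-A — a major triad with root A.
Counting down 3 scale steps from A places the tonic on E; a major triad on degree 4 is diatonic only in major.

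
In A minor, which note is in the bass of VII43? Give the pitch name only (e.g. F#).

VII in A minor has root G; the chord is G-B-D-F.
The figure 43 means second inversion — the fifth is in the bass.

D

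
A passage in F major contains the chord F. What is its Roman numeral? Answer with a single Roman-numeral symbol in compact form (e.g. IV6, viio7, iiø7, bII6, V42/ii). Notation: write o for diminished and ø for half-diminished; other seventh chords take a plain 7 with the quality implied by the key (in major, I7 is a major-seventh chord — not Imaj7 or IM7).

Stacked in thirds the chord is F-A-C: a major triad on F.
In F major, F is the tonic; the diatonic major triad there is I.

I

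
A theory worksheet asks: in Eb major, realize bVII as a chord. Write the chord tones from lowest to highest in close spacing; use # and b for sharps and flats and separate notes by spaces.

Scale degree 7 in Eb major is D; lowering it a half step gives Db. bVII is a major triad on the lowered seventh degree (the subtonic), borrowed from the parallel minor.
So the chord is Db-F-Ab.

Db F Ab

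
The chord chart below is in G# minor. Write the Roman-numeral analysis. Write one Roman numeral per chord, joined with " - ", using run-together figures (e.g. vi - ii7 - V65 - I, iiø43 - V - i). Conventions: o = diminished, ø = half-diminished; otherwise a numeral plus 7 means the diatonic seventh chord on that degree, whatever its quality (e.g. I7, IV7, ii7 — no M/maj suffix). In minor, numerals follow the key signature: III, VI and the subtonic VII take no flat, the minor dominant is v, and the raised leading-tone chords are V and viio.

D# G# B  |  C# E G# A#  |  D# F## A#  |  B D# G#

D#-G#-B: root G# is the tonic; minor triad there is i64.
C#-E-G#-A#: half-diminished seventh chord on A# = scale degree 2 → iiø65.
D#-F##-A#: root D# is the dominant; major triad there is V.
B-D#-G#: minor triad on G# = scale degree 1 → i6.

i64 - iiø65 - V - i6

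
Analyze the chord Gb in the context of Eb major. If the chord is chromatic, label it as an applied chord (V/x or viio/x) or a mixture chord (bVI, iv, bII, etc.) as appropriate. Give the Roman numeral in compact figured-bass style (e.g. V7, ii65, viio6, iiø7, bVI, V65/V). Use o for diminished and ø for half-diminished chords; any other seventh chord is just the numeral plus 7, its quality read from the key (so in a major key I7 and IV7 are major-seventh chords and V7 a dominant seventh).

bIII

The pitches Gb-Bb-Db form a major triad rooted on Gb.
Gb is the lowered third degree of Eb major (diatonic 3 would be G). This is a major triad on the lowered third degree, borrowed from the parallel minor.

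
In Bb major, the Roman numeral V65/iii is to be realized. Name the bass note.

C#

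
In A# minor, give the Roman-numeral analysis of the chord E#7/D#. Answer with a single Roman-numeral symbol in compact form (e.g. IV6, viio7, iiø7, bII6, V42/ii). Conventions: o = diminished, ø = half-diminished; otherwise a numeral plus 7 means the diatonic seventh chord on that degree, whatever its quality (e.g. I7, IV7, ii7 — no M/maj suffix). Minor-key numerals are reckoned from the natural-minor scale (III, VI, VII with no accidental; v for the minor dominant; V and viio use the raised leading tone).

The pitches E#-G##-B#-D# form a dominant seventh chord rooted on E#.
In A# minor, E# is the dominant; the diatonic dominant seventh chord there is V7.
With D# in the bass the chord is in third inversion, so the figured bass is 42.

V42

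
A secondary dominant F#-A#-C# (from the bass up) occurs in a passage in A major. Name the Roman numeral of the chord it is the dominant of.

ii

The chord is a major triad on F#.
A dominant resolves down a perfect fifth: F# → B. In A major, B is scale degree 2, i.e. ii.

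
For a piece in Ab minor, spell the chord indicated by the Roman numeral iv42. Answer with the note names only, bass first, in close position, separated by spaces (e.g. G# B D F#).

The numeral's case and figure indicate a minor seventh chord. In Ab minor its root, scale degree 4, is Db.
That chord is spelled Db-Fb-Ab-Cb.
The figured bass 42 indicates third inversion, placing the seventh (Cb) in the bass: Cb-Db-Fb-Ab.

Cb Db Fb Ab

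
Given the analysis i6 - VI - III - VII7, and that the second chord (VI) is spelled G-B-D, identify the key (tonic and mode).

The chord G is a major triad rooted on G; its label is VI.
VI on G implies G is the submediant; that puts the tonic at B, and the uppercase numeral fits minor mode.

B minor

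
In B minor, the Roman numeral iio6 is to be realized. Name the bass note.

iio in B minor has root C#; the chord is C#-E-G.
The figure 6 means first inversion — the third is in the bass.

E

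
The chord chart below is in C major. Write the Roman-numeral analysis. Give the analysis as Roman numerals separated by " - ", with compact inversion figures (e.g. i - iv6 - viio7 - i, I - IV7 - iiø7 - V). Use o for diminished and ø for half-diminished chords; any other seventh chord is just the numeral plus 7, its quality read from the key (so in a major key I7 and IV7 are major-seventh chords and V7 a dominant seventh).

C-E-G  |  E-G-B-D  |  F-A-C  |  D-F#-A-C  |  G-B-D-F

C-E-G has root C, degree 1 in C major, so I.
E-G-B-D: root E is the mediant; minor seventh chord there is iii7.
F-A-C has root F, degree 4 in C major, so IV.
D-F#-A-C: a dominant seventh chord on D, the applied dominant of V → V7/V.
G-B-D-F: root G is the dominant; dominant seventh chord there is V7.

I - iii7 - IV - V7/V - V7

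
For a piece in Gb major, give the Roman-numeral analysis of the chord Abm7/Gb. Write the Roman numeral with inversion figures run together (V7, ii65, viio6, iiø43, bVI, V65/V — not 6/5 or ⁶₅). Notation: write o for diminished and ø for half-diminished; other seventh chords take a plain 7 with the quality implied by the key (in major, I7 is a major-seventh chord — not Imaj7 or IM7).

ii42

Stacked in thirds the chord is Ab-Cb-Eb-Gb: a minor seventh chord on Ab.
Ab is scale degree 2 in Gb major, and a minor seventh chord on that degree is written ii7.
With Gb in the bass the chord is in third inversion, so the figured bass is 42.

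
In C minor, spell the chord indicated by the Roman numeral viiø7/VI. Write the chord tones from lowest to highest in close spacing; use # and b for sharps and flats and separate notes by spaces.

The slash marks an applied leading-tone chord: viio of VI. In C minor, VI is Ab, so the leading tone to it is G, a half step below.
Building a half-diminished seventh chord on G gives G-Bb-Db-F.

G Bb Db F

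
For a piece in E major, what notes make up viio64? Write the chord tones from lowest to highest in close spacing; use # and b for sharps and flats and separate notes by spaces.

The numeral's case and figure indicate a diminished triad. In E major its root, the leading tone, is D#.
That chord is spelled D#-F#-A.
With the 64 figure the chord is in second inversion; from the bass A upward in close position it reads A-D#-F#.

A D# F#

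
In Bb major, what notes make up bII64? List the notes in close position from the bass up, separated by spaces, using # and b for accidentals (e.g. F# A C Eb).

Gb Cb Eb

Scale degree 2 in Bb major is C; lowering it a half step gives Cb. bII64 is the Neapolitan chord — a major triad on the lowered second degree.
So the chord is Cb-Eb-Gb.
The figured bass 64 indicates second inversion, placing the fifth (Gb) in the bass: Gb-Cb-Eb.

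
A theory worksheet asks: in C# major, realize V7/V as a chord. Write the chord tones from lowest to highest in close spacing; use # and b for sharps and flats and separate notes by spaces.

V7/V is a secondary dominant — the dominant seventh of V. V in C# major is G#, so the applied chord's root is D#, a perfect fifth above.
Building a dominant seventh chord on D# gives D#-F##-A#-C#.

D# F## A# C#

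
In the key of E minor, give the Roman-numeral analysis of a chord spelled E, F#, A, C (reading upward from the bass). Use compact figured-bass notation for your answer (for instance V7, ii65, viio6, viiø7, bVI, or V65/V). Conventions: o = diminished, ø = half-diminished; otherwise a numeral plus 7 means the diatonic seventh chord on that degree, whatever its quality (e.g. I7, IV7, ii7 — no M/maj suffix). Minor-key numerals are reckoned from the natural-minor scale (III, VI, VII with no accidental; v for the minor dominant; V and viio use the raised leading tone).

iiø42

Stacked in thirds the chord is F#-A-C-E: a half-diminished seventh chord on F#.
In E minor, F# is the supertonic; the diatonic half-diminished seventh chord there is iiø7.
With E in the bass the chord is in third inversion, so the figured bass is 42.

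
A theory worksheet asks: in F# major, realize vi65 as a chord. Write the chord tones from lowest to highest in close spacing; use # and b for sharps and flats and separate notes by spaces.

F# A# C# D#

In F# major, the submediant is D#, and the diatonic chord built there is a minor seventh chord.
Stacking thirds from D# gives D#-F#-A#-C#.
The figured bass 65 indicates first inversion, placing the third (F#) in the bass: F#-A#-C#-D#.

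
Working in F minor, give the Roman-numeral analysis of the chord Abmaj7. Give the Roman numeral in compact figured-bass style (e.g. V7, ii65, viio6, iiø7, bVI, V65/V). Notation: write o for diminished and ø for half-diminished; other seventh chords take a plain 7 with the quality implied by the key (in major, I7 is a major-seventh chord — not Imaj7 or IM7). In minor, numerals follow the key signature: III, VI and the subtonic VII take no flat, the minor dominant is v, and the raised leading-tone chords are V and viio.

The pitches Ab-C-Eb-G form a major seventh chord rooted on Ab.
Ab is scale degree 3 in F minor, and a major seventh chord on that degree is written III7.

III7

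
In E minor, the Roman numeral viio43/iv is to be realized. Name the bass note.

D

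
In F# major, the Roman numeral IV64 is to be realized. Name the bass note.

F#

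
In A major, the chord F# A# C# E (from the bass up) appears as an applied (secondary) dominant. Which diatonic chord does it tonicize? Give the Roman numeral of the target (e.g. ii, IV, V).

ii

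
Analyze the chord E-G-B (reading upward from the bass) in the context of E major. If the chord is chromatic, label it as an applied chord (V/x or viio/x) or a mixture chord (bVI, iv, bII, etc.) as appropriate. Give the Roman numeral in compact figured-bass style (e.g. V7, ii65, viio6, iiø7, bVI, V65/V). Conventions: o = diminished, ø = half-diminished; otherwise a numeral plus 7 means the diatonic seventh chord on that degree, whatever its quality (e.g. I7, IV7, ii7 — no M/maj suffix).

The pitches E-G-B form a minor triad rooted on E.
E is the first degree of E major. This is the minor tonic, borrowed from the parallel minor.

i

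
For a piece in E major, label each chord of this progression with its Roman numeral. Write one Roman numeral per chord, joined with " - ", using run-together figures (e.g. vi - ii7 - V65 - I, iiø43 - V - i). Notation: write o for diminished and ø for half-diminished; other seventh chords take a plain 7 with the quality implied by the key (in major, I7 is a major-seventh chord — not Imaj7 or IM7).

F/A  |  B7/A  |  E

F/A: F with this quality isn't in the key; a major triad on b2 is the Neapolitan sixth, bII6 (third, A, in the bass — hence the 6).
B7/A: dominant seventh chord on B = scale degree 5 → V42.
E has root E, degree 1 in E major, so I.

bII6 - V42 - I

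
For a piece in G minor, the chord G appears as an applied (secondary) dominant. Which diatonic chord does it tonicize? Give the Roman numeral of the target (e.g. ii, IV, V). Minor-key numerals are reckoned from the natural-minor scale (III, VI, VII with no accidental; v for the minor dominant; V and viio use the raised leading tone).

iv

The chord is a major triad on G.
A dominant resolves down a perfect fifth: G → C. In G minor, C is scale degree 4, i.e. iv.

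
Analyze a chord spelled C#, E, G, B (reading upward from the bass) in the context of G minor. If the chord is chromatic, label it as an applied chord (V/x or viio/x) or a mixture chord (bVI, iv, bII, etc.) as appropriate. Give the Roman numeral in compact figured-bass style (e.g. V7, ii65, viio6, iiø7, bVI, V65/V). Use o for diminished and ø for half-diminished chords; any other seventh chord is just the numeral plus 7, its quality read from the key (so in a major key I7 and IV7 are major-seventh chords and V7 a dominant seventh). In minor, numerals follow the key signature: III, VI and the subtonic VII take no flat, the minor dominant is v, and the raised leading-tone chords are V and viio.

The pitches C#-E-G-B form a half-diminished seventh chord rooted on C#.
C# sits a half step below D (V in G minor); a diminished chord there is the applied leading-tone chord of V.

viiø7/V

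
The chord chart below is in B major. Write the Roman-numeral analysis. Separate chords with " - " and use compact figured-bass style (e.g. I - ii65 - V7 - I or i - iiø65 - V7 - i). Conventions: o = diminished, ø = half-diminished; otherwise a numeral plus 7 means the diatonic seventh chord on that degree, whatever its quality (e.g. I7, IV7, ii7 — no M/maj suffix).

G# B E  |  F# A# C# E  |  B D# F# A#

IV6 - V7 - I7

G#-B-E: root E is the subdominant; major triad there is IV6.
F#-A#-C#-E: root F# is the dominant; dominant seventh chord there is V7.
B-D#-F#-A#: major seventh chord on B = scale degree 1 → I7.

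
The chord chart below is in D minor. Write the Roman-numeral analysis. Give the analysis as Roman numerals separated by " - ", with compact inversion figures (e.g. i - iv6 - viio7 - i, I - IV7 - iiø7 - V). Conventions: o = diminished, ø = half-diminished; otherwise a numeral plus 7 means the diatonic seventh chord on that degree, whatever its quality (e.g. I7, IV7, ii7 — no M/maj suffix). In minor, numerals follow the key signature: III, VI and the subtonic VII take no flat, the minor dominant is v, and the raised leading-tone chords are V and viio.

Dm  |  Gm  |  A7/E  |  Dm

Dm: minor triad on D = scale degree 1 → i.
Gm: root G is the subdominant; minor triad there is iv.
A7/E has root A, degree 5 in D minor, so V43.
Dm: minor triad on D = scale degree 1 → i.

i - iv - V43 - i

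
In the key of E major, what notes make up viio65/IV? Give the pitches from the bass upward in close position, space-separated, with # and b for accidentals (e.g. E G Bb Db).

viio65/IV is a secondary leading-tone chord. The target IV is A in E major; the applied chord is rooted a semitone below, on G#.
Building a fully diminished seventh chord on G# gives G#-B-D-F.
With the 65 figure the chord is in first inversion; from the bass B upward in close position it reads B-D-F-G#.

B D F G#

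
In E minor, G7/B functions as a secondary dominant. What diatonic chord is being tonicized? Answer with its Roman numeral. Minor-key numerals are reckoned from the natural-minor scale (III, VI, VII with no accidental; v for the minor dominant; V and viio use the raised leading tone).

VI

The chord is a dominant seventh chord on G.
A dominant resolves down a perfect fifth: G → C. In E minor, C is scale degree 6, i.e. VI.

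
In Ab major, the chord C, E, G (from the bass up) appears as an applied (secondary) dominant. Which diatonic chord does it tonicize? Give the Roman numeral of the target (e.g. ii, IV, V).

The chord is a major triad on C.
A dominant resolves down a perfect fifth: C → F. In Ab major, F is scale degree 6, i.e. vi.

vi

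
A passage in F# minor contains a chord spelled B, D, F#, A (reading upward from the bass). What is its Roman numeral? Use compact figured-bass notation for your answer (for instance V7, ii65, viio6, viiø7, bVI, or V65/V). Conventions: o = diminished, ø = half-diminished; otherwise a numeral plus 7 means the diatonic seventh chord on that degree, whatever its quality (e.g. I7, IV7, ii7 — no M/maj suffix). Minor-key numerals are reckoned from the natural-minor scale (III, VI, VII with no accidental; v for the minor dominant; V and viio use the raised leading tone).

iv7

The pitches B-D-F#-A form a minor seventh chord rooted on B.
In F# minor, B is the subdominant; the diatonic minor seventh chord there is iv7.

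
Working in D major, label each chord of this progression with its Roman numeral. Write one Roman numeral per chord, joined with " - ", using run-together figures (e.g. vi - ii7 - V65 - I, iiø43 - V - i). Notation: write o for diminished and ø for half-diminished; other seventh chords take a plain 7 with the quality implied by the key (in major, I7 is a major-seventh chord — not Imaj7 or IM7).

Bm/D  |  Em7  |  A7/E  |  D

vi6 - ii7 - V43 - I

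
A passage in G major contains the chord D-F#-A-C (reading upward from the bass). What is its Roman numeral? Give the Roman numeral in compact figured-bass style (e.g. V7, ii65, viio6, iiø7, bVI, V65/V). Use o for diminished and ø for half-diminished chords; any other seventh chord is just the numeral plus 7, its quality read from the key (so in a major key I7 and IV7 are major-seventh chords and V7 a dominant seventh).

Stacked in thirds the chord is D-F#-A-C: a dominant seventh chord on D.
D is scale degree 5 in G major, and a dominant seventh chord on that degree is written V7.

V7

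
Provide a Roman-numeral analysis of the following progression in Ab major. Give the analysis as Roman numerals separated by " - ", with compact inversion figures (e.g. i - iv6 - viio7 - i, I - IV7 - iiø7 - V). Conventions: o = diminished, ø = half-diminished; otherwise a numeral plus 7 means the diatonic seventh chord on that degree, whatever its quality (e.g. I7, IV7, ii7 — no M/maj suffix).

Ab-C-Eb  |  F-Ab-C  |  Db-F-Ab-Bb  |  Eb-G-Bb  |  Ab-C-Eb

Ab-C-Eb has root Ab, degree 1 in Ab major, so I.
F-Ab-C: root F is the submediant; minor triad there is vi.
Db-F-Ab-Bb: minor seventh chord on Bb = scale degree 2 → ii65.
Eb-G-Bb: major triad on Eb = scale degree 5 → V.
Ab-C-Eb: root Ab is the tonic; major triad there is I.

I - vi - ii65 - V - I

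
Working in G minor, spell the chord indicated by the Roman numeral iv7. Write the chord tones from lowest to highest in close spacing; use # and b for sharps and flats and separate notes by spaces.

The numeral's case and figure indicate a minor seventh chord. In G minor its root, scale degree 4, is C.
Stacking thirds from C gives C-Eb-G-Bb.

C Eb G Bb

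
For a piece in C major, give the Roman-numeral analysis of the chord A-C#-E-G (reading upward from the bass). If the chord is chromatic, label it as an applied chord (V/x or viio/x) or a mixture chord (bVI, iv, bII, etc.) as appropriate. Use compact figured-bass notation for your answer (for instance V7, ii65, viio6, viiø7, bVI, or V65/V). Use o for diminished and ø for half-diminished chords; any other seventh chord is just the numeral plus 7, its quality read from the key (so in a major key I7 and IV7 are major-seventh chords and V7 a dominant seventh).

V7/ii

The pitches A-C#-E-G form a dominant seventh chord rooted on A.
A is not a diatonic chord root with this quality in C major, but it lies a perfect fifth above D (ii), so the chord functions as an applied dominant of ii.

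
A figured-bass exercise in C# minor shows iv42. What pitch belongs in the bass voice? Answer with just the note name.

E

iv in C# minor has root F#; the chord is F#-A-C#-E.
The figure 42 means third inversion — the seventh is in the bass.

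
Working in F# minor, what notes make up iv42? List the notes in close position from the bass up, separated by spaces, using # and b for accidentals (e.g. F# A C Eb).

The numeral's case and figure indicate a minor seventh chord. In F# minor its root, the subdominant, is B.
That chord is spelled B-D-F#-A.
The figured bass 42 indicates third inversion, placing the seventh (A) in the bass: A-B-D-F#.

A B D F#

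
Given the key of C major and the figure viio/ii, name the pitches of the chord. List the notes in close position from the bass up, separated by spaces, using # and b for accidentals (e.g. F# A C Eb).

C# E G

The slash marks an applied leading-tone chord: viio of ii. In C major, ii is D, so the leading tone to it is C#, a half step below.
Building a diminished triad on C# gives C#-E-G.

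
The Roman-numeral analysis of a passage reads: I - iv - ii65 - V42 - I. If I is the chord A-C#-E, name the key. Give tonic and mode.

A major

I is given as A-C#-E — a major triad with root A.
If A is scale degree 1 and the mode makes that degree carry a major triad, the tonic is A and the mode is major.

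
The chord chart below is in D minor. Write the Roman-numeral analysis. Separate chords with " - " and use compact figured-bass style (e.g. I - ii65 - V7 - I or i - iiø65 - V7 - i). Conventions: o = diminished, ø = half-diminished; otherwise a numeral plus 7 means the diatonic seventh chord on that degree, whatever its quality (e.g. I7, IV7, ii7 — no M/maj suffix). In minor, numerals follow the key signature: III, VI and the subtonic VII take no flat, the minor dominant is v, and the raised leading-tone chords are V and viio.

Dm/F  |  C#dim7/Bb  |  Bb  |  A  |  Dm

Dm/F: minor triad on D = scale degree 1 → i6.
C#dim7/Bb: fully diminished seventh chord on C# = scale degree 7 → viio42.
Bb has root Bb, degree 6 in D minor, so VI.
A: major triad on A = scale degree 5 → V.
Dm has root D, degree 1 in D minor, so i.

i6 - viio42 - VI - V - i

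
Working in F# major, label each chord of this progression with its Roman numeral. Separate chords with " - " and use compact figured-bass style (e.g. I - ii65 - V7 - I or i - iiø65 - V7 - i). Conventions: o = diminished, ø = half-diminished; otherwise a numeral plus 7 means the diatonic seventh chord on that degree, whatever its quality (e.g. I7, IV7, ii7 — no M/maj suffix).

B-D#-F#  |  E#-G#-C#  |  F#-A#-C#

IV - V6 - I

B-D#-F# has root B, degree 4 in F# major, so IV.
E#-G#-C# has root C#, degree 5 in F# major, so V6.
F#-A#-C#: root F# is the tonic; major triad there is I.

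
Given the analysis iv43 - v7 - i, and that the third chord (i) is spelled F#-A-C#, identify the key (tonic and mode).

F# minor

i is given as F#-A-C# — a minor triad with root F#.
If F# is scale degree 1 and the mode makes that degree carry a minor triad, the tonic is F# and the mode is minor.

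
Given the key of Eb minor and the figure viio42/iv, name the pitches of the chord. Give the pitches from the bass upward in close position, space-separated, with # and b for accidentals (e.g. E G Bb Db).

Fb G Bb Db

viio42/iv is a secondary leading-tone chord. The target iv is Ab in Eb minor; the applied chord is rooted a semitone below, on G.
Building a fully diminished seventh chord on G gives G-Bb-Db-Fb.
With the 42 figure the chord is in third inversion; from the bass Fb upward in close position it reads Fb-G-Bb-Db.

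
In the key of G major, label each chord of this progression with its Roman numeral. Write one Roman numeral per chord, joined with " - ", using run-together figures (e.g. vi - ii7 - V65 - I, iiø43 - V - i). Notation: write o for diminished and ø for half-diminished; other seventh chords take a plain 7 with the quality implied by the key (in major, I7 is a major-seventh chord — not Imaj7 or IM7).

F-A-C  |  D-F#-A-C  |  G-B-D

bVII - V7 - I

F-A-C is non-diatonic — bVII, a mixture chord from G minor.
D-F#-A-C has root D, degree 5 in G major, so V7.
G-B-D: major triad on G = scale degree 1 → I.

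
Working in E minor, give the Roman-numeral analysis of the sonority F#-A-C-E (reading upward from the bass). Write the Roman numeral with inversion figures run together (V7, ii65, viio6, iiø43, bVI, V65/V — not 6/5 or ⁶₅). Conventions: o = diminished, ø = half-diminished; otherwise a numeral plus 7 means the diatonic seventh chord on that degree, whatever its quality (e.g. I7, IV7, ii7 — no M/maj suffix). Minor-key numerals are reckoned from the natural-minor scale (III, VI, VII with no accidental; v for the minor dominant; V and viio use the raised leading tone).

iiø7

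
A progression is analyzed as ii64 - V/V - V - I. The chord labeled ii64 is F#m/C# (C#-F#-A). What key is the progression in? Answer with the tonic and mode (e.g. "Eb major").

E major

The anchor chord is a minor triad on F#, labeled ii64.
ii64 on F# implies F# is the supertonic; that puts the tonic at E, and the lowercase numeral fits major mode.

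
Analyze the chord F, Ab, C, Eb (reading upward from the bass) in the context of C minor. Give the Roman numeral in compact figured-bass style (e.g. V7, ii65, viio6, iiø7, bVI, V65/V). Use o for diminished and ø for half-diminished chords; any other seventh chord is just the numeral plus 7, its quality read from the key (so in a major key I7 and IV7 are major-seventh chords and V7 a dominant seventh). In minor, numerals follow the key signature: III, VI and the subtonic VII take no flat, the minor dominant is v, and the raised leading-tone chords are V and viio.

iv7

Stacked in thirds the chord is F-Ab-C-Eb: a minor seventh chord on F.
In C minor, F is the subdominant; the diatonic minor seventh chord there is iv7.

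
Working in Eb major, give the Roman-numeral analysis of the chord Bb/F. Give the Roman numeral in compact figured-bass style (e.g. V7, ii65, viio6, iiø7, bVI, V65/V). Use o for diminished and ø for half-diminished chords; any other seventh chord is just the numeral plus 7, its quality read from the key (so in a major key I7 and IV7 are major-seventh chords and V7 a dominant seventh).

V64

The pitches Bb-D-F form a major triad rooted on Bb.
Bb is scale degree 5 in Eb major, and a major triad on that degree is written V.
With F in the bass the chord is in second inversion, so the figured bass is 64.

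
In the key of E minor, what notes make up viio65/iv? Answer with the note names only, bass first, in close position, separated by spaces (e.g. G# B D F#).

B D F G#

viio65/iv is a secondary leading-tone chord. The target iv is A in E minor; the applied chord is rooted a semitone below, on G#.
Building a fully diminished seventh chord on G# gives G#-B-D-F.
The figured bass 65 indicates first inversion, placing the third (B) in the bass: B-D-F-G#.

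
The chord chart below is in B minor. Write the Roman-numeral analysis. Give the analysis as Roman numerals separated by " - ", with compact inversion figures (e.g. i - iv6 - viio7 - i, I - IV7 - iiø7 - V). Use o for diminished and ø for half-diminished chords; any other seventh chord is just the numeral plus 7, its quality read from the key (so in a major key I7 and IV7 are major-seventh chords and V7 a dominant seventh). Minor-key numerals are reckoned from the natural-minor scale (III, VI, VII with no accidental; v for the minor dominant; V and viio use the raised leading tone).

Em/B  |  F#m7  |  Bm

Em/B has root E, degree 4 in B minor, so iv64.
F#m7: minor seventh chord on F# = scale degree 5 → v7.
Bm: minor triad on B = scale degree 1 → i.

iv64 - v7 - i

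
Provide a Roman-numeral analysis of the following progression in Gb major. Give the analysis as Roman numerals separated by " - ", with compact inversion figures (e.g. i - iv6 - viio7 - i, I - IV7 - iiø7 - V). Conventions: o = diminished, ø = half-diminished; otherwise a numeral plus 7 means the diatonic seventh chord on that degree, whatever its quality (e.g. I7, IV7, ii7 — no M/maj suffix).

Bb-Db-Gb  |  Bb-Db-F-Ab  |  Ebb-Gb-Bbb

I6 - iii7 - bVI

Bb-Db-Gb has root Gb, degree 1 in Gb major, so I6.
Bb-Db-F-Ab has root Bb, degree 3 in Gb major, so iii7.
Ebb-Gb-Bbb is non-diatonic — bVI, a mixture chord from Gb minor.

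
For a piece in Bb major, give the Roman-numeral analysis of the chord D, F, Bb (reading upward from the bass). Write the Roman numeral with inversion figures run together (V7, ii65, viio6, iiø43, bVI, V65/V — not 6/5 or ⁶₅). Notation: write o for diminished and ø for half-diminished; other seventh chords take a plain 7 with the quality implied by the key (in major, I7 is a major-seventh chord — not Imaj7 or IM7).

Stacked in thirds the chord is Bb-D-F: a major triad on Bb.
In Bb major, Bb is the tonic; the diatonic major triad there is I.
With D in the bass the chord is in first inversion, so the figured bass is 6.

I6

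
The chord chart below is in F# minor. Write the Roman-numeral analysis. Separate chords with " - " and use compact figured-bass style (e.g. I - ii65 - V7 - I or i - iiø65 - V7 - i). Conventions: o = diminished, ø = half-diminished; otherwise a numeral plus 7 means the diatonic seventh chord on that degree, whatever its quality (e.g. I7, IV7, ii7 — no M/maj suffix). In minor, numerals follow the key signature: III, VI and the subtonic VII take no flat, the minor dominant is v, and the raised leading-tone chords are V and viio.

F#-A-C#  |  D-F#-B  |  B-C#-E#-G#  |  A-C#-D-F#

i - iv6 - V42 - VI43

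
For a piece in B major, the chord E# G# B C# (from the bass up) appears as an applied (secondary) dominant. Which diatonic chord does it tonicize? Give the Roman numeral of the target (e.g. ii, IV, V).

V

The chord is a dominant seventh chord on C#.
A dominant resolves down a perfect fifth: C# → F#. In B major, F# is scale degree 5, i.e. V.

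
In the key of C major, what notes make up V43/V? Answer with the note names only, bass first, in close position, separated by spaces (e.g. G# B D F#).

A C D F#

V43/V is a secondary dominant — the dominant seventh of V. V in C major is G, so the applied chord's root is D, a perfect fifth above.
Building a dominant seventh chord on D gives D-F#-A-C.
The figured bass 43 indicates second inversion, placing the fifth (A) in the bass: A-C-D-F#.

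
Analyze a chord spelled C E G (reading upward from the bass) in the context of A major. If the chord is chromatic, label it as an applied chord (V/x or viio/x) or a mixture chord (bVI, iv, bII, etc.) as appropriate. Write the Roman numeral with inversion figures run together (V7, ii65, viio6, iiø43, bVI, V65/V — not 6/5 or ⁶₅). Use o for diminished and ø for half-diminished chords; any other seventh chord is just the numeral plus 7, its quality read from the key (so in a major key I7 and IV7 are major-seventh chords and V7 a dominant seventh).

bIII

The pitches C-E-G form a major triad rooted on C.
C is the lowered third degree of A major (diatonic 3 would be C#). This is a major triad on the lowered third degree, borrowed from the parallel minor.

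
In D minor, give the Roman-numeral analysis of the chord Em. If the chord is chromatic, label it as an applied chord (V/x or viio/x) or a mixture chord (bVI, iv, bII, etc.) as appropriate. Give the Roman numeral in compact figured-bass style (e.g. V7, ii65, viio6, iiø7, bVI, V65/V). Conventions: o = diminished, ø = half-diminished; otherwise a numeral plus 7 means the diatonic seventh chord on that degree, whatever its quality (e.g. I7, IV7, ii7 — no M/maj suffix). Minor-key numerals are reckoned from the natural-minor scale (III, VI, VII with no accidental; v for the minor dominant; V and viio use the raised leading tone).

ii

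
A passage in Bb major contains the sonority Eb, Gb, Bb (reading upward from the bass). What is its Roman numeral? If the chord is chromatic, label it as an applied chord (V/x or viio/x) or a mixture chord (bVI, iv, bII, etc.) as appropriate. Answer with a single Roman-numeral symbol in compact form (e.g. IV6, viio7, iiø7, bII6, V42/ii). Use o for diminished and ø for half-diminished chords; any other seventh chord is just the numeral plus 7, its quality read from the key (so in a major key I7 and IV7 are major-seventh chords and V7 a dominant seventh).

iv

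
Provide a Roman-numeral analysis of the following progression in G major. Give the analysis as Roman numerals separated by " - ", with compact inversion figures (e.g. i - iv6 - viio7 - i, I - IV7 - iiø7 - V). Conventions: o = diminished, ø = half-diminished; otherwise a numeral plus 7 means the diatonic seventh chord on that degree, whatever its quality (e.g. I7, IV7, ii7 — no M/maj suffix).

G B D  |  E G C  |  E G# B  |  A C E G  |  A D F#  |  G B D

G-B-D has root G, degree 1 in G major, so I.
E-G-C: root C is the subdominant; major triad there is IV6.
E-G#-B is the secondary dominant of ii (major triad on E): V/ii.
A-C-E-G: minor seventh chord on A = scale degree 2 → ii7.
A-D-F# has root D, degree 5 in G major, so V64.
G-B-D has root G, degree 1 in G major, so I.

I - IV6 - V/ii - ii7 - V64 - I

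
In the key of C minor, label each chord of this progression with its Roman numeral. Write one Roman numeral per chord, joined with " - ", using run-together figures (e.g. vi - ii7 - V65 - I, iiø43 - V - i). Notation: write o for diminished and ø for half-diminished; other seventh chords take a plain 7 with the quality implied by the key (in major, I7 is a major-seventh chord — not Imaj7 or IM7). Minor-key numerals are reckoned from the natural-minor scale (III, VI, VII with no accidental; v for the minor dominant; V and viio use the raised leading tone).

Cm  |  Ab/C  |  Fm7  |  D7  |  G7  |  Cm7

i - VI6 - iv7 - V7/V - V7 - i7

Cm: root C is the tonic; minor triad there is i.
Ab/C has root Ab, degree 6 in C minor, so VI6.
Fm7 has root F, degree 4 in C minor, so iv7.
D7: a dominant seventh chord on D, the applied dominant of V → V7/V.
G7 has root G, degree 5 in C minor, so V7.
Cm7 has root C, degree 1 in C minor, so i7.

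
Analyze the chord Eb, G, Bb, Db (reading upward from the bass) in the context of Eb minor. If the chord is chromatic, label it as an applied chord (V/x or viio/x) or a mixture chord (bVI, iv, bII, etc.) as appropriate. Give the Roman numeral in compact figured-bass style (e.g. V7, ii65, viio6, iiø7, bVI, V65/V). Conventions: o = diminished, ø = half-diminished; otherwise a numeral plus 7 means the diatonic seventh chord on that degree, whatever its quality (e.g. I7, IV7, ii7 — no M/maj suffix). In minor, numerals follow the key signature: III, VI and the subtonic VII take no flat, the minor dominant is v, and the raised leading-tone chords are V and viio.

Stacked in thirds the chord is Eb-G-Bb-Db: a dominant seventh chord on Eb.
Eb is not a diatonic chord root with this quality in Eb minor, but it lies a perfect fifth above Ab (iv), so the chord functions as an applied dominant of iv.

V7/iv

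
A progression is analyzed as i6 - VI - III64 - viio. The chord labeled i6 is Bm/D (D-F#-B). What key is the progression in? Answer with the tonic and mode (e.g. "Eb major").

The anchor chord is a minor triad on B, labeled i6.
If B is scale degree 1 and the mode makes that degree carry a minor triad, the tonic is B and the mode is minor.

B minor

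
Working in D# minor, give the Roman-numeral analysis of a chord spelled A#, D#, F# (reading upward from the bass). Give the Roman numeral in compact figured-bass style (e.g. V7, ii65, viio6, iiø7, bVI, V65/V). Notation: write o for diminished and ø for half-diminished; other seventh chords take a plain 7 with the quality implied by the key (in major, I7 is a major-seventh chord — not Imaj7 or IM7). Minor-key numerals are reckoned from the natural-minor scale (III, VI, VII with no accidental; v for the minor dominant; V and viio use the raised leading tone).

i64

Stacked in thirds the chord is D#-F#-A#: a minor triad on D#.
In D# minor, D# is the tonic; the diatonic minor triad there is i.
With A# in the bass the chord is in second inversion, so the figured bass is 64.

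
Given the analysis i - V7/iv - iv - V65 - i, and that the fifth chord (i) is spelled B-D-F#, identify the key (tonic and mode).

The chord Bm is a minor triad rooted on B; its label is i.
If B is scale degree 1 and the mode makes that degree carry a minor triad, the tonic is B and the mode is minor.

B minor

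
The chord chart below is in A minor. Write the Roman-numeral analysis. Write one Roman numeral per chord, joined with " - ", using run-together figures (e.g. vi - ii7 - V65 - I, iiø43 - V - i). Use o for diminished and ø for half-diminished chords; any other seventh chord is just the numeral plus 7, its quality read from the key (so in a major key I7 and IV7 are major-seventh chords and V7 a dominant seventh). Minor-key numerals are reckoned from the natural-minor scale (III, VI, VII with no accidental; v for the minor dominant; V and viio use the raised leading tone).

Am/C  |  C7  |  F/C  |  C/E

Am/C: root A is the tonic; minor triad there is i6.
C7: a dominant seventh chord on C, the applied dominant of VI → V7/VI.
F/C: major triad on F = scale degree 6 → VI64.
C/E: root C is the mediant; major triad there is III6.

i6 - V7/VI - VI64 - III6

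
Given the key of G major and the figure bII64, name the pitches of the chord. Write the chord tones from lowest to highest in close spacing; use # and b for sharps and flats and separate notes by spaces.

bII64 is the Neapolitan chord — a major triad on the lowered second degree. In G major that root is Ab.
So the chord is Ab-C-Eb.
With the 64 figure the chord is in second inversion; from the bass Eb upward in close position it reads Eb-Ab-C.

Eb Ab C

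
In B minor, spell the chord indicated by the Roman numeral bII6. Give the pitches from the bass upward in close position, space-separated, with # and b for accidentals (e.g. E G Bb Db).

E G C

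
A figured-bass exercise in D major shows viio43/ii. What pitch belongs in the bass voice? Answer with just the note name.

A

The applied chord viio43/ii is rooted on D#: D#-F#-A-C.
The figure 43 means second inversion — the fifth is in the bass.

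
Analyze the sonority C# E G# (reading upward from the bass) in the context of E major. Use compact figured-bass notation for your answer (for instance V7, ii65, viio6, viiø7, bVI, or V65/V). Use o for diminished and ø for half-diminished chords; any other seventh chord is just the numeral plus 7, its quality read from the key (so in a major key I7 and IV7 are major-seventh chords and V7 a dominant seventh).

vi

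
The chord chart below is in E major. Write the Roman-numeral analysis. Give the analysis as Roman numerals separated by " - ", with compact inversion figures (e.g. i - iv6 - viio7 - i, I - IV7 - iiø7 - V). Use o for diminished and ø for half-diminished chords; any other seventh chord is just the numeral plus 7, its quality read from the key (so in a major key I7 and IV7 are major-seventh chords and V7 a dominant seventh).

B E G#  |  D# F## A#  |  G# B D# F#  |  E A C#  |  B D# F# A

I64 - V/iii - iii7 - IV64 - V7

B-E-G#: major triad on E = scale degree 1 → I64.
D#-F##-A# is the secondary dominant of iii (major triad on D#): V/iii.
G#-B-D#-F#: minor seventh chord on G# = scale degree 3 → iii7.
E-A-C#: root A is the subdominant; major triad there is IV64.
B-D#-F#-A: dominant seventh chord on B = scale degree 5 → V7.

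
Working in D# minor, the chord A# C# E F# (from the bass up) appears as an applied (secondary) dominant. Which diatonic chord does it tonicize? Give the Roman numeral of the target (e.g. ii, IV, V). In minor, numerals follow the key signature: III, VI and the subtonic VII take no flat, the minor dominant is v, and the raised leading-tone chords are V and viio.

VI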